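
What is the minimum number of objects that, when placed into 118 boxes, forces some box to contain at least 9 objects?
n = (9 − 1)·118 + 1 = 945

By the generalised pigeonhole principle, to guarantee some box contains ≥ r objects we need more than (r − 1) · k objects total. Threshold: n = (r − 1) · k + 1. With r = 9 and k = 118: n = 8 · 118 + 1 = 944 + 1 = 945. For n = 944 = 8 · 118, we can put exactly 8 objects in every box, avoiding 9 in any single one — so 945 is tight.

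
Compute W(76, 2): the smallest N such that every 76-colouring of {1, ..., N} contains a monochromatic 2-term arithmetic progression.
W(76, 2) = 76 + 1 = 77

A 2-term AP is any pair of integers, so a monochromatic 2-AP exists iff some colour is used at least twice. With 76 colours, the colouring i ↦ i on {1, ..., 76} uses each colour once, avoiding any monochromatic pair, so W(76, 2) > 76. For {1, ..., 77}, pigeonhole forces two integers of the same colour, which form a monochromatic 2-AP. Hence W(76, 2) = 77.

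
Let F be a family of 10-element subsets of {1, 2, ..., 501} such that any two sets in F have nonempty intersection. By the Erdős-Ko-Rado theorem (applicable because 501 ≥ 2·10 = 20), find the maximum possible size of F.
max |F| = C(500, 9) = 5006325637513057000

Erdős-Ko-Rado (1961): when n ≥ 2k, max |F| = C(n−1, k−1). The bound is attained by the star {A : i ∈ A} for any fixed i ∈ [n]. Here C(501−1, 10−1) = C(500, 9) = 5006325637513057000.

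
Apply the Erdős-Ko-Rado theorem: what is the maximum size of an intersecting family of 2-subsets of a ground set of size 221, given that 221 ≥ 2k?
max |F| = C(220, 1) = 220

Erdős-Ko-Rado (1961): when n ≥ 2k, max |F| = C(n−1, k−1). The bound is attained by the star {A : i ∈ A} for any fixed i ∈ [n]. Here C(221−1, 2−1) = C(220, 1) = 220.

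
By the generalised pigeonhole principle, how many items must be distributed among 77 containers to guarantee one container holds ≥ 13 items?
n = (13 − 1)·77 + 1 = 925

By the generalised pigeonhole principle, to guarantee some box contains ≥ r objects we need more than (r − 1) · k objects total. Threshold: n = (r − 1) · k + 1. With r = 13 and k = 77: n = 12 · 77 + 1 = 924 + 1 = 925. For n = 924 = 12 · 77, we can put exactly 12 objects in every box, avoiding 13 in any single one — so 925 is tight.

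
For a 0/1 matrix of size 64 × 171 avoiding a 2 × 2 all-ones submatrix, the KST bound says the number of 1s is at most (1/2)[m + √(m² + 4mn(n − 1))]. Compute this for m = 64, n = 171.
z(64, 171; 2, 2) ≤ (1/2)[64 + √(64² + 4·64·171·170)] = (1/2)[64 + √7446016] = 1396.3695

Kővári–Sós–Turán: let r_1, ..., r_64 be the row sums and z = Σ r_i the total number of 1s. Each pair of columns can share at most one row with both entries 1 (else a 2×2 all-ones block appears), so Σ_i C(r_i, 2) ≤ C(171, 2) = 14535. By convexity Σ_i C(r_i, 2) ≥ 64·C(z/64, 2) = z(z − 64)/(2·64), giving z² − 64z − 64·171·170 ≤ 0 and hence z ≤ (1/2)[64 + √(4096 + 4·1860480)] = (1/2)[64 + √7446016] ≈ (1/2)(64 + 2728.7389) = 1396.3695.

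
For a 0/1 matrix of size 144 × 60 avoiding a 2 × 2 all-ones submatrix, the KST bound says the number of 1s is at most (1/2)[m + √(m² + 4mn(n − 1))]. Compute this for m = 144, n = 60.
z(144, 60; 2, 2) ≤ (1/2)[144 + √(144² + 4·144·60·59)] = (1/2)[144 + √2059776] = 789.596

Kővári–Sós–Turán: let r_1, ..., r_144 be the row sums and z = Σ r_i the total number of 1s. Each pair of columns can share at most one row with both entries 1 (else a 2×2 all-ones block appears), so Σ_i C(r_i, 2) ≤ C(60, 2) = 1770. By convexity Σ_i C(r_i, 2) ≥ 144·C(z/144, 2) = z(z − 144)/(2·144), giving z² − 144z − 144·60·59 ≤ 0 and hence z ≤ (1/2)[144 + √(20736 + 4·509760)] = (1/2)[144 + √2059776] ≈ (1/2)(144 + 1435.192) = 789.596.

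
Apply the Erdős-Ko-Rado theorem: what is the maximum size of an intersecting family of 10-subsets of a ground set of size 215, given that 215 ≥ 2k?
max |F| = C(214, 9) = 2187334191763292

The Erdős-Ko-Rado theorem states: for n ≥ 2k, an intersecting family of k-subsets of an n-element set has size at most C(n − 1, k − 1), with equality for 'star' families {A ⊆ [n] : |A| = k, i ∈ A} (fix an element i). For n = 215, k = 10: C(214, 9) = 2187334191763292.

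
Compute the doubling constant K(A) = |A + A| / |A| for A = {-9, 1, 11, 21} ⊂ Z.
K = |A + A| / |A| = 7/4

Enumerate A + A = {a + b : a, b ∈ A}. With |A| = 4, there are |A|^2 = 16 ordered sum pairs; collecting distinct values, A + A = {-18, -8, 2, 12, 22, 32, 42}, so |A + A| = 7. Thus K = 7/4. Here |A + A| = 2|A| − 1 = 7, the minimum possible — so K = 7/4 is minimal, which holds iff A is an arithmetic progression.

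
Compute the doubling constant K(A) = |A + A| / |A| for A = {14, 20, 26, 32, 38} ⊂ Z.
K = |A + A| / |A| = 9/5

Enumerate A + A = {a + b : a, b ∈ A}. With |A| = 5, there are |A|^2 = 25 ordered sum pairs; collecting distinct values, A + A = {28, 34, 40, 46, 52, 58, 64, 70, 76}, so |A + A| = 9. Thus K = 9/5. Here |A + A| = 2|A| − 1 = 9, the minimum possible — so K = 9/5 is minimal, which holds iff A is an arithmetic progression.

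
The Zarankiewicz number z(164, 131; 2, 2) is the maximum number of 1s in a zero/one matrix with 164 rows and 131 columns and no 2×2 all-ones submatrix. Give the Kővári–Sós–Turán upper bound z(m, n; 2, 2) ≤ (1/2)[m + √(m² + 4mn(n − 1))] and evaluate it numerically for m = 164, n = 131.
z(164, 131; 2, 2) ≤ (1/2)[164 + √(164² + 4·164·131·130)] = (1/2)[164 + √11198576] = 1755.2137

Kővári–Sós–Turán: let r_1, ..., r_164 be the row sums and z = Σ r_i the total number of 1s. Each pair of columns can share at most one row with both entries 1 (else a 2×2 all-ones block appears), so Σ_i C(r_i, 2) ≤ C(131, 2) = 8515. By convexity Σ_i C(r_i, 2) ≥ 164·C(z/164, 2) = z(z − 164)/(2·164), giving z² − 164z − 164·131·130 ≤ 0 and hence z ≤ (1/2)[164 + √(26896 + 4·2792920)] = (1/2)[164 + √11198576] ≈ (1/2)(164 + 3346.4273) = 1755.2137.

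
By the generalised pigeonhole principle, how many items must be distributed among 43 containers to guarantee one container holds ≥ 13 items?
n = (13 − 1)·43 + 1 = 517

By the generalised pigeonhole principle, to guarantee some box contains ≥ r objects we need more than (r − 1) · k objects total. Threshold: n = (r − 1) · k + 1. With r = 13 and k = 43: n = 12 · 43 + 1 = 516 + 1 = 517. For n = 516 = 12 · 43, we can put exactly 12 objects in every box, avoiding 13 in any single one — so 517 is tight.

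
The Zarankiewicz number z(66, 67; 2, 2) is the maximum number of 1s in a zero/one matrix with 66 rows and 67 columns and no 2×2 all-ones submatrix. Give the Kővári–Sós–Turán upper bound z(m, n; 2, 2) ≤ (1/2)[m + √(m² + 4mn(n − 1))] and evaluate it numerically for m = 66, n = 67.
z(66, 67; 2, 2) ≤ (1/2)[66 + √(66² + 4·66·67·66)] = (1/2)[66 + √1171764] = 574.2402

Kővári–Sós–Turán: let r_1, ..., r_66 be the row sums and z = Σ r_i the total number of 1s. Each pair of columns can share at most one row with both entries 1 (else a 2×2 all-ones block appears), so Σ_i C(r_i, 2) ≤ C(67, 2) = 2211. By convexity Σ_i C(r_i, 2) ≥ 66·C(z/66, 2) = z(z − 66)/(2·66), giving z² − 66z − 66·67·66 ≤ 0 and hence z ≤ (1/2)[66 + √(4356 + 4·291852)] = (1/2)[66 + √1171764] ≈ (1/2)(66 + 1082.4805) = 574.2402.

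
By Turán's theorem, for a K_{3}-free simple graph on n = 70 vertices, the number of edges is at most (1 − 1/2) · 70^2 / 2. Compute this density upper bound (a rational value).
Turán density bound = (1/2) · 70^2/2 = 1225

Turán's theorem: ex(n, K_{r+1}) is achieved by the complete r-partite Turán graph T(n, r) with parts as balanced as possible, and is at most (1 − 1/r) · n^2/2. For r = 2, n = 70: the density bound is (1/2) · 4900/2 = 1225. Since 2 ∣ 70, the Turán graph T(70, 2) has parts of equal size 35, and its edge count e(T(70, 2)) = 1225 attains the density bound exactly.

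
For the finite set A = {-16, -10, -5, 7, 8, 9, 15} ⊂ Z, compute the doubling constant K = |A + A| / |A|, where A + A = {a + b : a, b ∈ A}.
K = |A + A| / |A| = 26/7

Enumerate A + A = {a + b : a, b ∈ A}. With |A| = 7, there are |A|^2 = 49 ordered sum pairs; collecting distinct values, A + A = {-32, -26, -21, -20, -15, -10, -9, -8, -7, -3, -2, -1, 2, 3, 4, 5, 10, 14, 15, 16, 17, 18, 22, 23, 24, 30}, so |A + A| = 26. Thus K = 26/7. For comparison, the minimum possible |A + A| over all 7-element sets is 2·7 − 1 = 13 (so min K = 13/7), attained only by arithmetic progressions.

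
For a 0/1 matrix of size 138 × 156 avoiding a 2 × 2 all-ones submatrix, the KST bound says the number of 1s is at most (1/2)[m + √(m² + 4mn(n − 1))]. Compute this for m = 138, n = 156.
z(138, 156; 2, 2) ≤ (1/2)[138 + √(138² + 4·138·156·155)] = (1/2)[138 + √13366404] = 1897.0046

Kővári–Sós–Turán: let r_1, ..., r_138 be the row sums and z = Σ r_i the total number of 1s. Each pair of columns can share at most one row with both entries 1 (else a 2×2 all-ones block appears), so Σ_i C(r_i, 2) ≤ C(156, 2) = 12090. By convexity Σ_i C(r_i, 2) ≥ 138·C(z/138, 2) = z(z − 138)/(2·138), giving z² − 138z − 138·156·155 ≤ 0 and hence z ≤ (1/2)[138 + √(19044 + 4·3336840)] = (1/2)[138 + √13366404] ≈ (1/2)(138 + 3656.0093) = 1897.0046.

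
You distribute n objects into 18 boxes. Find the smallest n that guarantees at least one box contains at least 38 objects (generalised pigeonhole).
n = (38 − 1)·18 + 1 = 667

By the generalised pigeonhole principle, to guarantee some box contains ≥ r objects we need more than (r − 1) · k objects total. Threshold: n = (r − 1) · k + 1. With r = 38 and k = 18: n = 37 · 18 + 1 = 666 + 1 = 667. For n = 666 = 37 · 18, we can put exactly 37 objects in every box, avoiding 38 in any single one — so 667 is tight.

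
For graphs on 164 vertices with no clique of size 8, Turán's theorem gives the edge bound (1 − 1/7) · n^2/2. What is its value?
Turán density bound = (6/7) · 164^2/2 = 80688/7 ≈ 11526.8571

Turán's theorem: ex(n, K_{r+1}) is achieved by the complete r-partite Turán graph T(n, r) with parts as balanced as possible, and is at most (1 − 1/r) · n^2/2. For r = 7, n = 164: the density bound is (6/7) · 26896/2 = 80688/7 ≈ 11526.8571. The integer-valued extremum is e(T(164, 7)) = 11526, which is strictly less than the density bound 80688/7 since 7 ∤ 164 (the parts of T(164, 7) cannot all be equal).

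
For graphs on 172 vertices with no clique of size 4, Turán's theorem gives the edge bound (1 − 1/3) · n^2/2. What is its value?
Turán density bound = (2/3) · 172^2/2 = 29584/3 ≈ 9861.3333

Turán's theorem: ex(n, K_{r+1}) is achieved by the complete r-partite Turán graph T(n, r) with parts as balanced as possible, and is at most (1 − 1/r) · n^2/2. For r = 3, n = 172: the density bound is (2/3) · 29584/2 = 29584/3 ≈ 9861.3333. The integer-valued extremum is e(T(172, 3)) = 9861, which is strictly less than the density bound 29584/3 since 3 ∤ 172 (the parts of T(172, 3) cannot all be equal).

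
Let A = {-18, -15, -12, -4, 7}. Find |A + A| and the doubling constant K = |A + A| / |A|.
K = |A + A| / |A| = 13/5

Enumerate A + A = {a + b : a, b ∈ A}. With |A| = 5, there are |A|^2 = 25 ordered sum pairs; collecting distinct values, A + A = {-36, -33, -30, -27, -24, -22, -19, -16, -11, -8, -5, 3, 14}, so |A + A| = 13. Thus K = 13/5. For comparison, the minimum possible |A + A| over all 5-element sets is 2·5 − 1 = 9 (so min K = 9/5), attained only by arithmetic progressions.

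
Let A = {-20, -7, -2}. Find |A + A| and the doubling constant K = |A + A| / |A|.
K = |A + A| / |A| = 6/3 = 2

Enumerate A + A = {a + b : a, b ∈ A}. With |A| = 3, there are |A|^2 = 9 ordered sum pairs; collecting distinct values, A + A = {-40, -27, -22, -14, -9, -4}, so |A + A| = 6. Thus K = 6/3 = 2. For comparison, the minimum possible |A + A| over all 3-element sets is 2·3 − 1 = 5 (so min K = 5/3), attained only by arithmetic progressions.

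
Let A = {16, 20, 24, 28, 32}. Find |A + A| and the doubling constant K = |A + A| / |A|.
K = |A + A| / |A| = 9/5

Enumerate A + A = {a + b : a, b ∈ A}. With |A| = 5, there are |A|^2 = 25 ordered sum pairs; collecting distinct values, A + A = {32, 36, 40, 44, 48, 52, 56, 60, 64}, so |A + A| = 9. Thus K = 9/5. Here |A + A| = 2|A| − 1 = 9, the minimum possible — so K = 9/5 is minimal, which holds iff A is an arithmetic progression.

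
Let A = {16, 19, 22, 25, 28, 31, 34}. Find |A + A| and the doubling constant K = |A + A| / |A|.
K = |A + A| / |A| = 13/7

Enumerate A + A = {a + b : a, b ∈ A}. With |A| = 7, there are |A|^2 = 49 ordered sum pairs; collecting distinct values, A + A = {32, 35, 38, 41, 44, 47, 50, 53, 56, 59, 62, 65, 68}, so |A + A| = 13. Thus K = 13/7. Here |A + A| = 2|A| − 1 = 13, the minimum possible — so K = 13/7 is minimal, which holds iff A is an arithmetic progression.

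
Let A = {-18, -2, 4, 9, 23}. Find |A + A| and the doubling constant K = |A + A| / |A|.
K = |A + A| / |A| = 15/5 = 3

Enumerate A + A = {a + b : a, b ∈ A}. With |A| = 5, there are |A|^2 = 25 ordered sum pairs; collecting distinct values, A + A = {-36, -20, -14, -9, -4, 2, 5, 7, 8, 13, 18, 21, 27, 32, 46}, so |A + A| = 15. Thus K = 15/5 = 3. For comparison, the minimum possible |A + A| over all 5-element sets is 2·5 − 1 = 9 (so min K = 9/5), attained only by arithmetic progressions.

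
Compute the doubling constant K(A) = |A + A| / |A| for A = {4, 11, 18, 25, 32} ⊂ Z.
K = |A + A| / |A| = 9/5

Enumerate A + A = {a + b : a, b ∈ A}. With |A| = 5, there are |A|^2 = 25 ordered sum pairs; collecting distinct values, A + A = {8, 15, 22, 29, 36, 43, 50, 57, 64}, so |A + A| = 9. Thus K = 9/5. Here |A + A| = 2|A| − 1 = 9, the minimum possible — so K = 9/5 is minimal, which holds iff A is an arithmetic progression.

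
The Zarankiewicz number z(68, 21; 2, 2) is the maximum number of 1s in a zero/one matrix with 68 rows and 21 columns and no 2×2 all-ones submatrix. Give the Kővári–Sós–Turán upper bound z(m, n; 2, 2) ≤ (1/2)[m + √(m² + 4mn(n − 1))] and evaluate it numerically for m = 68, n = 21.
z(68, 21; 2, 2) ≤ (1/2)[68 + √(68² + 4·68·21·20)] = (1/2)[68 + √118864] = 206.3833

Kővári–Sós–Turán: let r_1, ..., r_68 be the row sums and z = Σ r_i the total number of 1s. Each pair of columns can share at most one row with both entries 1 (else a 2×2 all-ones block appears), so Σ_i C(r_i, 2) ≤ C(21, 2) = 210. By convexity Σ_i C(r_i, 2) ≥ 68·C(z/68, 2) = z(z − 68)/(2·68), giving z² − 68z − 68·21·20 ≤ 0 and hence z ≤ (1/2)[68 + √(4624 + 4·28560)] = (1/2)[68 + √118864] ≈ (1/2)(68 + 344.7666) = 206.3833.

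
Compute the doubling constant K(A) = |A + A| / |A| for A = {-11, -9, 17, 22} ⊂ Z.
K = |A + A| / |A| = 10/4 = 5/2

Enumerate A + A = {a + b : a, b ∈ A}. With |A| = 4, there are |A|^2 = 16 ordered sum pairs; collecting distinct values, A + A = {-22, -20, -18, 6, 8, 11, 13, 34, 39, 44}, so |A + A| = 10. Thus K = 10/4 = 5/2. For comparison, the minimum possible |A + A| over all 4-element sets is 2·4 − 1 = 7 (so min K = 7/4), attained only by arithmetic progressions.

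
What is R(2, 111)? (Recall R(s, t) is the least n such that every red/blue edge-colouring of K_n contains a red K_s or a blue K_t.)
R(2, 111) = 111

R(2, k) = k for all k ≥ 2: in a 2-colouring of K_k, either some edge is red (a red K_2) or all edges are blue (a blue K_k). And K_{110} coloured all-blue has no blue K_111, so R(2, 111) > 110. Hence R(2, 111) = 111.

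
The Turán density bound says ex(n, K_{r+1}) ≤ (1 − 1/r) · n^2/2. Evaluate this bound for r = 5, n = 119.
Turán density bound = (4/5) · 119^2/2 = 28322/5 ≈ 5664.4

Turán's theorem: ex(n, K_{r+1}) is achieved by the complete r-partite Turán graph T(n, r) with parts as balanced as possible, and is at most (1 − 1/r) · n^2/2. For r = 5, n = 119: the density bound is (4/5) · 14161/2 = 28322/5 ≈ 5664.4. The integer-valued extremum is e(T(119, 5)) = 5664, which is strictly less than the density bound 28322/5 since 5 ∤ 119 (the parts of T(119, 5) cannot all be equal).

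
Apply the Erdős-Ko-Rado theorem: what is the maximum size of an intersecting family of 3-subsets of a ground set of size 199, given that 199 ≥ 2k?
max |F| = C(198, 2) = 19503

Erdős-Ko-Rado (1961): when n ≥ 2k, max |F| = C(n−1, k−1). The bound is attained by the star {A : i ∈ A} for any fixed i ∈ [n]. Here C(199−1, 3−1) = C(198, 2) = 19503.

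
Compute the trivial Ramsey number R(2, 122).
R(2, 122) = 122

R(2, k) = k for all k ≥ 2: in a 2-colouring of K_k, either some edge is red (a red K_2) or all edges are blue (a blue K_k). And K_{121} coloured all-blue has no blue K_122, so R(2, 122) > 121. Hence R(2, 122) = 122.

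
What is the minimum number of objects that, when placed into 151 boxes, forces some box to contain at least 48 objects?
n = (48 − 1)·151 + 1 = 7098

By the generalised pigeonhole principle, to guarantee some box contains ≥ r objects we need more than (r − 1) · k objects total. Threshold: n = (r − 1) · k + 1. With r = 48 and k = 151: n = 47 · 151 + 1 = 7097 + 1 = 7098. For n = 7097 = 47 · 151, we can put exactly 47 objects in every box, avoiding 48 in any single one — so 7098 is tight.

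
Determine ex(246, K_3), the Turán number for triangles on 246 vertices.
ex(246, K_3) = ⌊246^2/4⌋ = 15129

Mantel (1907): a triangle-free graph on n vertices has at most ⌊n^2/4⌋ edges, with equality for the complete bipartite graph K_{⌊n/2⌋, ⌈n/2⌉}. For n = 246: ⌊246^2/4⌋ = ⌊60516/4⌋ = 15129. The extremal graph is K_{123, 123}, which has 123·123 = 15129 edges.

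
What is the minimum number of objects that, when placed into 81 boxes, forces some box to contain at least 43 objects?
n = (43 − 1)·81 + 1 = 3403

By the generalised pigeonhole principle, to guarantee some box contains ≥ r objects we need more than (r − 1) · k objects total. Threshold: n = (r − 1) · k + 1. With r = 43 and k = 81: n = 42 · 81 + 1 = 3402 + 1 = 3403. For n = 3402 = 42 · 81, we can put exactly 42 objects in every box, avoiding 43 in any single one — so 3403 is tight.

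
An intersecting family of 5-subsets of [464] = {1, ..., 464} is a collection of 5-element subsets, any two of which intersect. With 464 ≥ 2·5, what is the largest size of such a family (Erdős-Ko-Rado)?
max |F| = C(463, 4) = 1890037765

Erdős-Ko-Rado (1961): when n ≥ 2k, max |F| = C(n−1, k−1). The bound is attained by the star {A : i ∈ A} for any fixed i ∈ [n]. Here C(464−1, 5−1) = C(463, 4) = 1890037765.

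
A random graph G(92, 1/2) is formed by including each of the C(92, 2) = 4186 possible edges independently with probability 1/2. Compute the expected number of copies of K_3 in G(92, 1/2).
E[# K_3] = C(92, 3) · (1/2)^C(3, 2) = 125580 / 2^3 = 31395/2 = 15697.5

For each 3-subset S of vertices (there are C(92, 3) = 125580 such S), let X_S = 1 if S induces a K_3 (all C(3, 2) = 3 edges present). Then P(X_S = 1) = (1/2)^3 = 1/8. By linearity of expectation, E[# K_3] = C(92, 3) · (1/2)^3 = 125580 / 8 = 31395/2 = 15697.5.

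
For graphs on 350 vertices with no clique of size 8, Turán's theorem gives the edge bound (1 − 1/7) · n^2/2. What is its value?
Turán density bound = (6/7) · 350^2/2 = 52500

Turán's theorem: ex(n, K_{r+1}) is achieved by the complete r-partite Turán graph T(n, r) with parts as balanced as possible, and is at most (1 − 1/r) · n^2/2. For r = 7, n = 350: the density bound is (6/7) · 122500/2 = 52500. Since 7 ∣ 350, the Turán graph T(350, 7) has parts of equal size 50, and its edge count e(T(350, 7)) = 52500 attains the density bound exactly.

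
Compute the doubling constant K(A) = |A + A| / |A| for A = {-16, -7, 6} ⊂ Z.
K = |A + A| / |A| = 6/3 = 2

Enumerate A + A = {a + b : a, b ∈ A}. With |A| = 3, there are |A|^2 = 9 ordered sum pairs; collecting distinct values, A + A = {-32, -23, -14, -10, -1, 12}, so |A + A| = 6. Thus K = 6/3 = 2. For comparison, the minimum possible |A + A| over all 3-element sets is 2·3 − 1 = 5 (so min K = 5/3), attained only by arithmetic progressions.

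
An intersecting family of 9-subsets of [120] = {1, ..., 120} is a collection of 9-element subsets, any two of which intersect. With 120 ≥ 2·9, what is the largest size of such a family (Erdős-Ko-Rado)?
max |F| = C(119, 8) = 784244450262

The Erdős-Ko-Rado theorem states: for n ≥ 2k, an intersecting family of k-subsets of an n-element set has size at most C(n − 1, k − 1), with equality for 'star' families {A ⊆ [n] : |A| = k, i ∈ A} (fix an element i). For n = 120, k = 9: C(119, 8) = 784244450262.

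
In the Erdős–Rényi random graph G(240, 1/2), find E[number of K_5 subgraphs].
E[# K_5] = C(240, 5) · (1/2)^C(5, 2) = 6363048048 / 2^10 = 397690503/64 = 6213914.109375

For each 5-subset S of vertices (there are C(240, 5) = 6363048048 such S), let X_S = 1 if S induces a K_5 (all C(5, 2) = 10 edges present). Then P(X_S = 1) = (1/2)^10 = 1/1024. By linearity of expectation, E[# K_5] = C(240, 5) · (1/2)^10 = 6363048048 / 1024 = 397690503/64 = 6213914.109375.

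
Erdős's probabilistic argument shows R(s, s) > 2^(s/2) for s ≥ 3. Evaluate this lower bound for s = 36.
2^(36/2) = 262144; so R(36, 36) > 262144

Colour each edge of K_n uniformly at random with red/blue. The expected number of monochromatic K_36 is C(n, 36) · 2 · 2^(−C(36,2)). If C(n, 36) · 2^(1 − C(36,2)) < 1, then with positive probability no monochromatic K_36 exists, so R(36, 36) > n. The standard estimate C(n, 36) ≤ n^36/36! shows this inequality holds whenever n ≤ 2^(36/2) (since 36! · 2^(C(36,2) − 1) > 2^(36^2/2) ≥ n^36). Hence R(36, 36) > 2^(36/2) = 262144.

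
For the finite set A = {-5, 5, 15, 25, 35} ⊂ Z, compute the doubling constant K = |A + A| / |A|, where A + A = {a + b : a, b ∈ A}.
K = |A + A| / |A| = 9/5

Enumerate A + A = {a + b : a, b ∈ A}. With |A| = 5, there are |A|^2 = 25 ordered sum pairs; collecting distinct values, A + A = {-10, 0, 10, 20, 30, 40, 50, 60, 70}, so |A + A| = 9. Thus K = 9/5. Here |A + A| = 2|A| − 1 = 9, the minimum possible — so K = 9/5 is minimal, which holds iff A is an arithmetic progression.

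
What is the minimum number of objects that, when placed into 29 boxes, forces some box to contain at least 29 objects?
n = (29 − 1)·29 + 1 = 813

By the generalised pigeonhole principle, to guarantee some box contains ≥ r objects we need more than (r − 1) · k objects total. Threshold: n = (r − 1) · k + 1. With r = 29 and k = 29: n = 28 · 29 + 1 = 812 + 1 = 813. For n = 812 = 28 · 29, we can put exactly 28 objects in every box, avoiding 29 in any single one — so 813 is tight.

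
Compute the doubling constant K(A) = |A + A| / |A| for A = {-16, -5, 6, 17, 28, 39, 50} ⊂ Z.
K = |A + A| / |A| = 13/7

Enumerate A + A = {a + b : a, b ∈ A}. With |A| = 7, there are |A|^2 = 49 ordered sum pairs; collecting distinct values, A + A = {-32, -21, -10, 1, 12, 23, 34, 45, 56, 67, 78, 89, 100}, so |A + A| = 13. Thus K = 13/7. Here |A + A| = 2|A| − 1 = 13, the minimum possible — so K = 13/7 is minimal, which holds iff A is an arithmetic progression.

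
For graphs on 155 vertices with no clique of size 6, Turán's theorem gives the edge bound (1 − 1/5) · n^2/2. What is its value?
Turán density bound = (4/5) · 155^2/2 = 9610

Turán's theorem: ex(n, K_{r+1}) is achieved by the complete r-partite Turán graph T(n, r) with parts as balanced as possible, and is at most (1 − 1/r) · n^2/2. For r = 5, n = 155: the density bound is (4/5) · 24025/2 = 9610. Since 5 ∣ 155, the Turán graph T(155, 5) has parts of equal size 31, and its edge count e(T(155, 5)) = 9610 attains the density bound exactly.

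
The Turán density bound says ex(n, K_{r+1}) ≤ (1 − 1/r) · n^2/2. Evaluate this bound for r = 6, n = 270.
Turán density bound = (5/6) · 270^2/2 = 30375

Turán's theorem: ex(n, K_{r+1}) is achieved by the complete r-partite Turán graph T(n, r) with parts as balanced as possible, and is at most (1 − 1/r) · n^2/2. For r = 6, n = 270: the density bound is (5/6) · 72900/2 = 30375. Since 6 ∣ 270, the Turán graph T(270, 6) has parts of equal size 45, and its edge count e(T(270, 6)) = 30375 attains the density bound exactly.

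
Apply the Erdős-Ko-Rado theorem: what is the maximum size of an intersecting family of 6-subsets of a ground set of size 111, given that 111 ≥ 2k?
max |F| = C(110, 5) = 122391522

The Erdős-Ko-Rado theorem states: for n ≥ 2k, an intersecting family of k-subsets of an n-element set has size at most C(n − 1, k − 1), with equality for 'star' families {A ⊆ [n] : |A| = k, i ∈ A} (fix an element i). For n = 111, k = 6: C(110, 5) = 122391522.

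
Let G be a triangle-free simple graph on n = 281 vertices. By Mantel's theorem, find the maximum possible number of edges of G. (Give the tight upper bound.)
ex(281, K_3) = ⌊281^2/4⌋ = 19740

Mantel (1907): a triangle-free graph on n vertices has at most ⌊n^2/4⌋ edges, with equality for the complete bipartite graph K_{⌊n/2⌋, ⌈n/2⌉}. For n = 281: ⌊281^2/4⌋ = ⌊78961/4⌋ = 19740. The extremal graph is K_{140, 141}, which has 140·141 = 19740 edges.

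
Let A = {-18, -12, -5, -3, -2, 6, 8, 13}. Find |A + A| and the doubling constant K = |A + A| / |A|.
K = |A + A| / |A| = 30/8 = 15/4

Enumerate A + A = {a + b : a, b ∈ A}. With |A| = 8, there are |A|^2 = 64 ordered sum pairs; collecting distinct values, A + A = {-36, -30, -24, -23, -21, -20, -17, -15, -14, -12, -10, -8, -7, -6, -5, -4, 1, 3, 4, 5, 6, 8, 10, 11, 12, 14, 16, 19, 21, 26}, so |A + A| = 30. Thus K = 30/8 = 15/4. For comparison, the minimum possible |A + A| over all 8-element sets is 2·8 − 1 = 15 (so min K = 15/8), attained only by arithmetic progressions.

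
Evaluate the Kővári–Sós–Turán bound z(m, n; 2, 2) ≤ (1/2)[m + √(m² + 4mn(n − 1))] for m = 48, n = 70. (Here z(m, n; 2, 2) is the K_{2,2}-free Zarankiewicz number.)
z(48, 70; 2, 2) ≤ (1/2)[48 + √(48² + 4·48·70·69)] = (1/2)[48 + √929664] = 506.0954

Kővári–Sós–Turán: let r_1, ..., r_48 be the row sums and z = Σ r_i the total number of 1s. Each pair of columns can share at most one row with both entries 1 (else a 2×2 all-ones block appears), so Σ_i C(r_i, 2) ≤ C(70, 2) = 2415. By convexity Σ_i C(r_i, 2) ≥ 48·C(z/48, 2) = z(z − 48)/(2·48), giving z² − 48z − 48·70·69 ≤ 0 and hence z ≤ (1/2)[48 + √(2304 + 4·231840)] = (1/2)[48 + √929664] ≈ (1/2)(48 + 964.1909) = 506.0954.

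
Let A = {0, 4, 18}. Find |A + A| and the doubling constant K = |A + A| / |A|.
K = |A + A| / |A| = 6/3 = 2

Enumerate A + A = {a + b : a, b ∈ A}. With |A| = 3, there are |A|^2 = 9 ordered sum pairs; collecting distinct values, A + A = {0, 4, 8, 18, 22, 36}, so |A + A| = 6. Thus K = 6/3 = 2. For comparison, the minimum possible |A + A| over all 3-element sets is 2·3 − 1 = 5 (so min K = 5/3), attained only by arithmetic progressions.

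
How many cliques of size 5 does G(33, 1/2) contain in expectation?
E[# K_5] = C(33, 5) · (1/2)^C(5, 2) = 237336 / 2^10 = 29667/128 = 231.7734375

For each 5-subset S of vertices (there are C(33, 5) = 237336 such S), let X_S = 1 if S induces a K_5 (all C(5, 2) = 10 edges present). Then P(X_S = 1) = (1/2)^10 = 1/1024. By linearity of expectation, E[# K_5] = C(33, 5) · (1/2)^10 = 237336 / 1024 = 29667/128 = 231.7734375.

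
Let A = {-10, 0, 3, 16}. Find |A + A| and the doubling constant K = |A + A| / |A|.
K = |A + A| / |A| = 9/4

Enumerate A + A = {a + b : a, b ∈ A}. With |A| = 4, there are |A|^2 = 16 ordered sum pairs; collecting distinct values, A + A = {-20, -10, -7, 0, 3, 6, 16, 19, 32}, so |A + A| = 9. Thus K = 9/4. For comparison, the minimum possible |A + A| over all 4-element sets is 2·4 − 1 = 7 (so min K = 7/4), attained only by arithmetic progressions.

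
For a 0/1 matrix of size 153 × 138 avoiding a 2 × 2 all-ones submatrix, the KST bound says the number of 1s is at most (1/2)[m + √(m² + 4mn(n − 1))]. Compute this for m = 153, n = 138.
z(153, 138; 2, 2) ≤ (1/2)[153 + √(153² + 4·153·138·137)] = (1/2)[153 + √11593881] = 1778.9894

Kővári–Sós–Turán: let r_1, ..., r_153 be the row sums and z = Σ r_i the total number of 1s. Each pair of columns can share at most one row with both entries 1 (else a 2×2 all-ones block appears), so Σ_i C(r_i, 2) ≤ C(138, 2) = 9453. By convexity Σ_i C(r_i, 2) ≥ 153·C(z/153, 2) = z(z − 153)/(2·153), giving z² − 153z − 153·138·137 ≤ 0 and hence z ≤ (1/2)[153 + √(23409 + 4·2892618)] = (1/2)[153 + √11593881] ≈ (1/2)(153 + 3404.9789) = 1778.9894.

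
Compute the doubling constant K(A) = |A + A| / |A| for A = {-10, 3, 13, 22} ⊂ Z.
K = |A + A| / |A| = 10/4 = 5/2

Enumerate A + A = {a + b : a, b ∈ A}. With |A| = 4, there are |A|^2 = 16 ordered sum pairs; collecting distinct values, A + A = {-20, -7, 3, 6, 12, 16, 25, 26, 35, 44}, so |A + A| = 10. Thus K = 10/4 = 5/2. For comparison, the minimum possible |A + A| over all 4-element sets is 2·4 − 1 = 7 (so min K = 7/4), attained only by arithmetic progressions.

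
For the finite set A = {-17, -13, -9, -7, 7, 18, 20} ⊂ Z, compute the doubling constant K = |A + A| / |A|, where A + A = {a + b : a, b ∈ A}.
K = |A + A| / |A| = 26/7

Enumerate A + A = {a + b : a, b ∈ A}. With |A| = 7, there are |A|^2 = 49 ordered sum pairs; collecting distinct values, A + A = {-34, -30, -26, -24, -22, -20, -18, -16, -14, -10, -6, -2, 0, 1, 3, 5, 7, 9, 11, 13, 14, 25, 27, 36, 38, 40}, so |A + A| = 26. Thus K = 26/7. For comparison, the minimum possible |A + A| over all 7-element sets is 2·7 − 1 = 13 (so min K = 13/7), attained only by arithmetic progressions.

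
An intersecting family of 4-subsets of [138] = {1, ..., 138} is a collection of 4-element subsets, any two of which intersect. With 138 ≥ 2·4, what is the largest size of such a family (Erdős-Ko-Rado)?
max |F| = C(137, 3) = 419220

Erdős-Ko-Rado (1961): when n ≥ 2k, max |F| = C(n−1, k−1). The bound is attained by the star {A : i ∈ A} for any fixed i ∈ [n]. Here C(138−1, 4−1) = C(137, 3) = 419220.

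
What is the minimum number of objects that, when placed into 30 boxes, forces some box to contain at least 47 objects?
n = (47 − 1)·30 + 1 = 1381

By the generalised pigeonhole principle, to guarantee some box contains ≥ r objects we need more than (r − 1) · k objects total. Threshold: n = (r − 1) · k + 1. With r = 47 and k = 30: n = 46 · 30 + 1 = 1380 + 1 = 1381. For n = 1380 = 46 · 30, we can put exactly 46 objects in every box, avoiding 47 in any single one — so 1381 is tight.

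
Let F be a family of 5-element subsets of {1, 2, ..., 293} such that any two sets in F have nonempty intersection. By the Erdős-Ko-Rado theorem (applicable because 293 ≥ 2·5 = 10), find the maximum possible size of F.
max |F| = C(292, 4) = 296729305

Erdős-Ko-Rado (1961): when n ≥ 2k, max |F| = C(n−1, k−1). The bound is attained by the star {A : i ∈ A} for any fixed i ∈ [n]. Here C(293−1, 5−1) = C(292, 4) = 296729305.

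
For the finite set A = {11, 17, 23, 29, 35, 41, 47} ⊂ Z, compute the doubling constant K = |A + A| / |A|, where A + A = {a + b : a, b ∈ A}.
K = |A + A| / |A| = 13/7

Enumerate A + A = {a + b : a, b ∈ A}. With |A| = 7, there are |A|^2 = 49 ordered sum pairs; collecting distinct values, A + A = {22, 28, 34, 40, 46, 52, 58, 64, 70, 76, 82, 88, 94}, so |A + A| = 13. Thus K = 13/7. Here |A + A| = 2|A| − 1 = 13, the minimum possible — so K = 13/7 is minimal, which holds iff A is an arithmetic progression.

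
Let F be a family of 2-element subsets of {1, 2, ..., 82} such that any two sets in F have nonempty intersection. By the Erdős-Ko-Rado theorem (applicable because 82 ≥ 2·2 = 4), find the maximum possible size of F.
max |F| = C(81, 1) = 81

Erdős-Ko-Rado (1961): when n ≥ 2k, max |F| = C(n−1, k−1). The bound is attained by the star {A : i ∈ A} for any fixed i ∈ [n]. Here C(82−1, 2−1) = C(81, 1) = 81.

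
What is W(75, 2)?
W(75, 2) = 75 + 1 = 76

A 2-term AP is any pair of integers, so a monochromatic 2-AP exists iff some colour is used at least twice. With 75 colours, the colouring i ↦ i on {1, ..., 75} uses each colour once, avoiding any monochromatic pair, so W(75, 2) > 75. For {1, ..., 76}, pigeonhole forces two integers of the same colour, which form a monochromatic 2-AP. Hence W(75, 2) = 76.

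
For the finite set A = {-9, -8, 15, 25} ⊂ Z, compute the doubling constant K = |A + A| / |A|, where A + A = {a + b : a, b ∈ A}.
K = |A + A| / |A| = 10/4 = 5/2

Enumerate A + A = {a + b : a, b ∈ A}. With |A| = 4, there are |A|^2 = 16 ordered sum pairs; collecting distinct values, A + A = {-18, -17, -16, 6, 7, 16, 17, 30, 40, 50}, so |A + A| = 10. Thus K = 10/4 = 5/2. For comparison, the minimum possible |A + A| over all 4-element sets is 2·4 − 1 = 7 (so min K = 7/4), attained only by arithmetic progressions.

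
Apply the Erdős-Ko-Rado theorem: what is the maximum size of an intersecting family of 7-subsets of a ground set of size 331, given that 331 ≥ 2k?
max |F| = C(330, 6) = 1713562300450

Erdős-Ko-Rado (1961): when n ≥ 2k, max |F| = C(n−1, k−1). The bound is attained by the star {A : i ∈ A} for any fixed i ∈ [n]. Here C(331−1, 7−1) = C(330, 6) = 1713562300450.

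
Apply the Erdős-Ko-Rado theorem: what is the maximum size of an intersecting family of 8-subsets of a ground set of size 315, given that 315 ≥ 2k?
max |F| = C(314, 7) = 55825075869992

The Erdős-Ko-Rado theorem states: for n ≥ 2k, an intersecting family of k-subsets of an n-element set has size at most C(n − 1, k − 1), with equality for 'star' families {A ⊆ [n] : |A| = k, i ∈ A} (fix an element i). For n = 315, k = 8: C(314, 7) = 55825075869992.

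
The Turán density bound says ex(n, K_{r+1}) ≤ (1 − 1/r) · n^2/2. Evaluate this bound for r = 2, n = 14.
Turán density bound = (1/2) · 14^2/2 = 49

Turán's theorem: ex(n, K_{r+1}) is achieved by the complete r-partite Turán graph T(n, r) with parts as balanced as possible, and is at most (1 − 1/r) · n^2/2. For r = 2, n = 14: the density bound is (1/2) · 196/2 = 49. Since 2 ∣ 14, the Turán graph T(14, 2) has parts of equal size 7, and its edge count e(T(14, 2)) = 49 attains the density bound exactly.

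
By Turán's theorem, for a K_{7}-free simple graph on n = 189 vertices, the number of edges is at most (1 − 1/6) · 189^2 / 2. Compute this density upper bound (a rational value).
Turán density bound = (5/6) · 189^2/2 = 59535/4 ≈ 14883.75

Turán's theorem: ex(n, K_{r+1}) is achieved by the complete r-partite Turán graph T(n, r) with parts as balanced as possible, and is at most (1 − 1/r) · n^2/2. For r = 6, n = 189: the density bound is (5/6) · 35721/2 = 59535/4 ≈ 14883.75. The integer-valued extremum is e(T(189, 6)) = 14883, which is strictly less than the density bound 59535/4 since 6 ∤ 189 (the parts of T(189, 6) cannot all be equal).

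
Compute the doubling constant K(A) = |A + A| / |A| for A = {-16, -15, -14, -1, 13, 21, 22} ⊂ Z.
K = |A + A| / |A| = 24/7

Enumerate A + A = {a + b : a, b ∈ A}. With |A| = 7, there are |A|^2 = 49 ordered sum pairs; collecting distinct values, A + A = {-32, -31, -30, -29, -28, -17, -16, -15, -3, -2, -1, 5, 6, 7, 8, 12, 20, 21, 26, 34, 35, 42, 43, 44}, so |A + A| = 24. Thus K = 24/7. For comparison, the minimum possible |A + A| over all 7-element sets is 2·7 − 1 = 13 (so min K = 13/7), attained only by arithmetic progressions.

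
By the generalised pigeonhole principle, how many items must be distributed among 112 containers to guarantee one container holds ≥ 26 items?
n = (26 − 1)·112 + 1 = 2801

By the generalised pigeonhole principle, to guarantee some box contains ≥ r objects we need more than (r − 1) · k objects total. Threshold: n = (r − 1) · k + 1. With r = 26 and k = 112: n = 25 · 112 + 1 = 2800 + 1 = 2801. For n = 2800 = 25 · 112, we can put exactly 25 objects in every box, avoiding 26 in any single one — so 2801 is tight.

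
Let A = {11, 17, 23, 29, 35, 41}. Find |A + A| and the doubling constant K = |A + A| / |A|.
K = |A + A| / |A| = 11/6

Enumerate A + A = {a + b : a, b ∈ A}. With |A| = 6, there are |A|^2 = 36 ordered sum pairs; collecting distinct values, A + A = {22, 28, 34, 40, 46, 52, 58, 64, 70, 76, 82}, so |A + A| = 11. Thus K = 11/6. Here |A + A| = 2|A| − 1 = 11, the minimum possible — so K = 11/6 is minimal, which holds iff A is an arithmetic progression.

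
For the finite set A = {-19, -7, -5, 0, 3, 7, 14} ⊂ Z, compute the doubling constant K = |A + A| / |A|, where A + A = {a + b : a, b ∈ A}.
K = |A + A| / |A| = 23/7

Enumerate A + A = {a + b : a, b ∈ A}. With |A| = 7, there are |A|^2 = 49 ordered sum pairs; collecting distinct values, A + A = {-38, -26, -24, -19, -16, -14, -12, -10, -7, -5, -4, -2, 0, 2, 3, 6, 7, 9, 10, 14, 17, 21, 28}, so |A + A| = 23. Thus K = 23/7. For comparison, the minimum possible |A + A| over all 7-element sets is 2·7 − 1 = 13 (so min K = 13/7), attained only by arithmetic progressions.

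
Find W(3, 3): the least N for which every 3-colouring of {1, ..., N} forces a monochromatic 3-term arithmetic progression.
W(3, 3) = 27

W(3, 3) = 27. The lower bound W(3, 3) > 26 comes from an explicit good 3-colouring of [1, 26]; the upper bound W(3, 3) ≤ 27 was verified by exhaustive search over 3-colourings of [1, 27].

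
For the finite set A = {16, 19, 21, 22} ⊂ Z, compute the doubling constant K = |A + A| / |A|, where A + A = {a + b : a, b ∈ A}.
K = |A + A| / |A| = 9/4

Enumerate A + A = {a + b : a, b ∈ A}. With |A| = 4, there are |A|^2 = 16 ordered sum pairs; collecting distinct values, A + A = {32, 35, 37, 38, 40, 41, 42, 43, 44}, so |A + A| = 9. Thus K = 9/4. For comparison, the minimum possible |A + A| over all 4-element sets is 2·4 − 1 = 7 (so min K = 7/4), attained only by arithmetic progressions.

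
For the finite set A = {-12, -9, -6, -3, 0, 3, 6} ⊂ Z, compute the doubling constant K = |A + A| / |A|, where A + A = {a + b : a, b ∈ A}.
K = |A + A| / |A| = 13/7

Enumerate A + A = {a + b : a, b ∈ A}. With |A| = 7, there are |A|^2 = 49 ordered sum pairs; collecting distinct values, A + A = {-24, -21, -18, -15, -12, -9, -6, -3, 0, 3, 6, 9, 12}, so |A + A| = 13. Thus K = 13/7. Here |A + A| = 2|A| − 1 = 13, the minimum possible — so K = 13/7 is minimal, which holds iff A is an arithmetic progression.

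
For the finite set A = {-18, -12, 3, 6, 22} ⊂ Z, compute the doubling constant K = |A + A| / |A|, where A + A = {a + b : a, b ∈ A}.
K = |A + A| / |A| = 15/5 = 3

Enumerate A + A = {a + b : a, b ∈ A}. With |A| = 5, there are |A|^2 = 25 ordered sum pairs; collecting distinct values, A + A = {-36, -30, -24, -15, -12, -9, -6, 4, 6, 9, 10, 12, 25, 28, 44}, so |A + A| = 15. Thus K = 15/5 = 3. For comparison, the minimum possible |A + A| over all 5-element sets is 2·5 − 1 = 9 (so min K = 9/5), attained only by arithmetic progressions.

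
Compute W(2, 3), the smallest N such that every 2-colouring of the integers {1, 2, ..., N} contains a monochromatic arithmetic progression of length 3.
W(2, 3) = 9

Lower bound: the 2-colouring RRBBRRBB of {1, ..., 8} (R at positions {1, 2, 5, 6}, B at {3, 4, 7, 8}) contains no monochromatic 3-term AP, so W(2, 3) > 8. Upper bound: a case analysis on any 2-colouring of {1, ..., 9} forces such an AP. Hence W(2, 3) = 9.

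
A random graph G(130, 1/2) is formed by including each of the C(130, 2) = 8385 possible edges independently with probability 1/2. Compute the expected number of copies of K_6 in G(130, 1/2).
E[# K_6] = C(130, 6) · (1/2)^C(6, 2) = 5963412000 / 2^15 = 186356625/1024 ≈ 181988.891602

For each 6-subset S of vertices (there are C(130, 6) = 5963412000 such S), let X_S = 1 if S induces a K_6 (all C(6, 2) = 15 edges present). Then P(X_S = 1) = (1/2)^15 = 1/32768. By linearity of expectation, E[# K_6] = C(130, 6) · (1/2)^15 = 5963412000 / 32768 = 186356625/1024 ≈ 181988.891602.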